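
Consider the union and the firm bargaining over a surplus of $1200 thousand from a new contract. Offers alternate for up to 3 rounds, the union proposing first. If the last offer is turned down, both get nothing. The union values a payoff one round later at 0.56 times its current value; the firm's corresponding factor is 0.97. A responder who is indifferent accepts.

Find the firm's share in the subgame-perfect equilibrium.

512.16

Round 3 (the union proposes): rejection yields 0 for the firm; the union offers 0 and keeps 1200.
Round 2 (the firm proposes): the union can get 1200 next round, worth 0.56 × 1200 = 672 now, so the firm offers 672, keeping 528.
Round 1 (the union proposes): the firm can get 528 next round, worth 0.97 × 528 = 512.16 now, so the union offers 512.16, keeping 687.84.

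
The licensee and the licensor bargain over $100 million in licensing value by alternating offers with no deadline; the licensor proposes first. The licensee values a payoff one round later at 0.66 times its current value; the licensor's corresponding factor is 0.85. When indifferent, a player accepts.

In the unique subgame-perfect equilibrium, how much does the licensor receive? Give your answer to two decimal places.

When the licensor proposes, the licensee accepts any offer worth at least 0.66 times what the licensee would get by proposing next round; and vice versa.
This gives x = 100 − 0.66y and y = 100 − 0.85x, where x and y are each side's share when it proposes.
Hence (1 − 0.66·0.85)x = 100(1 − 0.66), i.e. 0.439·x = 34.
x ≈ 77.4487; the licensee's share is 100 − x ≈ 22.5513.

77.45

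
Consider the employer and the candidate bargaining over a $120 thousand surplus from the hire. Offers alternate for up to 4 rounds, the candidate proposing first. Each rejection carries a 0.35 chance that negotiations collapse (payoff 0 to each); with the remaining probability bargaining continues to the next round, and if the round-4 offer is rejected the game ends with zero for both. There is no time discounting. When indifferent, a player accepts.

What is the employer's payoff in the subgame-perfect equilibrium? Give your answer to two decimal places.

60.26

Round 4 (the employer proposes): rejection yields 0 for the candidate; the employer offers 0 and keeps 120.
Round 3 (the candidate proposes): rejecting gives the employer an expected 0.65 × 120 = 78; the candidate offers that and keeps 42.
Round 2 (the employer proposes): rejecting gives the candidate an expected 0.65 × 42 = 27.3; the employer offers that and keeps 92.7.
Round 1 (the candidate proposes): rejecting gives the employer an expected 0.65 × 92.7 = 60.255. The candidate offers 60.255 and keeps 120 − 60.255 = 59.745.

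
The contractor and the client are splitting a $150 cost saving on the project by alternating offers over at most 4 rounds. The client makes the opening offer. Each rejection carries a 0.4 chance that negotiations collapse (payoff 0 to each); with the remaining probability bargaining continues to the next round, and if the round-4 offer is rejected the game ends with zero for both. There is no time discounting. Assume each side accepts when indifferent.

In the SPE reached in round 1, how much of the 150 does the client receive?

81.6

Round 4 (the contractor proposes): the client will accept anything ≥ 0, so the contractor offers 0 and keeps 150.
Round 3 (the client proposes): rejecting gives the contractor an expected 0.6 × 150 = 90. The client offers 90 and keeps 150 − 90 = 60.
Round 2 (the contractor proposes): rejecting gives the client an expected 0.6 × 60 = 36; the contractor offers that and keeps 114.
Round 1 (the client proposes): rejecting gives the contractor an expected 0.6 × 114 = 68.4. The client offers 68.4 and keeps 150 − 68.4 = 81.6.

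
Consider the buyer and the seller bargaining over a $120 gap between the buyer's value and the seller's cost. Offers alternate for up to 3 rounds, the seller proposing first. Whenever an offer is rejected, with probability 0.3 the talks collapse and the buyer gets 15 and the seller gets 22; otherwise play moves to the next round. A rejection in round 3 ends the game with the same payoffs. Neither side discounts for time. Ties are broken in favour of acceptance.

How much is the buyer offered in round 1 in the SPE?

By backward induction:
Round 3 (the seller proposes): the buyer gets 15 if talks fail, so the seller offers 15 and keeps 105.
Round 2 (the buyer proposes): rejecting gives the seller an expected 0.7 × 105 + 0.3 × 22 = 80.1. The buyer offers 80.1 and keeps 120 − 80.1 = 39.9.
Round 1 (the seller proposes): rejecting gives the buyer an expected 0.7 × 39.9 + 0.3 × 15 = 32.43. The seller offers 32.43 and keeps 120 − 32.43 = 87.57.

32.43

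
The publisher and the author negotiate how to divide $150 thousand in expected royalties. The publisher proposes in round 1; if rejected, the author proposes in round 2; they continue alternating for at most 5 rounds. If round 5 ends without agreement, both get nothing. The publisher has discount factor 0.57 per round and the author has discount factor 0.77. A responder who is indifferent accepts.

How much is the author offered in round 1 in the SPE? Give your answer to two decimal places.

By backward induction:
Round 5 (the publisher proposes): the author will accept anything ≥ 0, so the publisher offers 0 and keeps 150.
Round 4 (the author proposes): the publisher can get 150 next round, worth 0.57 × 150 = 85.5 now. The author offers 85.5 and keeps 150 − 85.5 = 64.5.
Round 3 (the publisher proposes): the author can get 64.5 next round, worth 0.77 × 64.5 = 49.665 now; the publisher offers that and keeps 100.335.
Round 2 (the author proposes): the publisher can get 100.335 next round, worth 0.57 × 100.335 = 57.19095 now, so the author offers 57.19095, keeping 92.80905.
Round 1 (the publisher proposes): the author can get 92.80905 next round, worth 0.77 × 92.80905 = 71.4629685 now, so the publisher offers 71.4629685, keeping 78.5370315.

71.46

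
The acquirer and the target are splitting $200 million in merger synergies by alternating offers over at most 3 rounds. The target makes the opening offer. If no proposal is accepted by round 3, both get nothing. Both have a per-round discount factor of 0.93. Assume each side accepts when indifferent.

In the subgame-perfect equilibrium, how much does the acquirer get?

Round 3 (the target proposes): the acquirer will accept anything ≥ 0, so the target offers 0 and keeps 200.
Round 2 (the acquirer proposes): the target can get 200 next round, worth 0.93 × 200 = 186 now. The acquirer offers 186 and keeps 200 − 186 = 14.
Round 1 (the target proposes): the acquirer can get 14 next round, worth 0.93 × 14 = 13.02 now; the target offers that and keeps 186.98.

13.02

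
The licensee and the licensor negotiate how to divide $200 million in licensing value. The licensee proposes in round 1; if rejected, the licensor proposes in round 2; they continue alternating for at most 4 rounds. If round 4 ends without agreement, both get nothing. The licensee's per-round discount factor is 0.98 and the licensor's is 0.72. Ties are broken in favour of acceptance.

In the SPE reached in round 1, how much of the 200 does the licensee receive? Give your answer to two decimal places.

Solve by backward induction from round 4.
Round 4 (the licensor proposes): the licensee will accept anything ≥ 0, so the licensor offers 0 and keeps 200.
Round 3 (the licensee proposes): the licensor can get 200 next round, worth 0.72 × 200 = 144 now, so the licensee offers 144, keeping 56.
Round 2 (the licensor proposes): the licensee can get 56 next round, worth 0.98 × 56 = 54.88 now; the licensor offers that and keeps 145.12.
Round 1 (the licensee proposes): the licensor can get 145.12 next round, worth 0.72 × 145.12 = 104.4864 now. The licensee offers 104.4864 and keeps 200 − 104.4864 = 95.5136.

95.51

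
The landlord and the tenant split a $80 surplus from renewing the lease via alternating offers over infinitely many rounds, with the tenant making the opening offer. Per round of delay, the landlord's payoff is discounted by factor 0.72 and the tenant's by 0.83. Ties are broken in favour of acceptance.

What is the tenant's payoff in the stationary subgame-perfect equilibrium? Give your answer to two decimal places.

55.67

Let x be the tenant's share when the tenant proposes and y be the landlord's share when the landlord proposes.
The landlord accepts iff offered ≥ 0.72·y, so x = 80 − 0.72y. Symmetrically y = 80 − 0.83x.
Substituting: x = 80 − 0.72(80 − 0.83x), giving x(1 − 0.83·0.72) = 80(1 − 0.72).
So x = 80 × 0.28 / 0.4024 ≈ 55.6660, and the landlord receives 80 − x ≈ 24.3340.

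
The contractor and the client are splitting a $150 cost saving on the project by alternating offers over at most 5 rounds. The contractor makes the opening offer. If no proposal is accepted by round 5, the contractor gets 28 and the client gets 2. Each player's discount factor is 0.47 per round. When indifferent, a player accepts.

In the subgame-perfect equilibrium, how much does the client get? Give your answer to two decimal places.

Round 5 (the contractor proposes): the client gets 2 if talks fail, so the contractor offers 2 and keeps 148.
Round 4 (the client proposes): the contractor can get 148 next round, worth 0.47 × 148 = 69.56 now. The client offers 69.56 and keeps 150 − 69.56 = 80.44.
Round 3 (the contractor proposes): the client can get 80.44 next round, worth 0.47 × 80.44 = 37.8068 now, so the contractor offers 37.8068, keeping 112.1932.
Round 2 (the client proposes): the contractor can get 112.1932 next round, worth 0.47 × 112.1932 = 52.730804 now; the client offers that and keeps 97.269196.
Round 1 (the contractor proposes): the client can get 97.269196 next round, worth 0.47 × 97.269196 = 45.71652212 now; the contractor offers that and keeps 104.28347788.

45.72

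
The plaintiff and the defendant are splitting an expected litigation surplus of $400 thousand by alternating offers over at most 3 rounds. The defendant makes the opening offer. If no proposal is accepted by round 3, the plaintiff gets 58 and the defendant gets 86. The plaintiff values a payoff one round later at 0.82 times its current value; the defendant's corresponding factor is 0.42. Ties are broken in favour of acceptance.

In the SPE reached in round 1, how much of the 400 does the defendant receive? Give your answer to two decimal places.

189.78

Round 3 (the defendant proposes): the plaintiff gets 58 if talks fail, so the defendant offers 58 and keeps 342.
Round 2 (the plaintiff proposes): the defendant can get 342 next round, worth 0.42 × 342 = 143.64 now, so the plaintiff offers 143.64, keeping 256.36.
Round 1 (the defendant proposes): the plaintiff can get 256.36 next round, worth 0.82 × 256.36 = 210.2152 now; the defendant offers that and keeps 189.7848.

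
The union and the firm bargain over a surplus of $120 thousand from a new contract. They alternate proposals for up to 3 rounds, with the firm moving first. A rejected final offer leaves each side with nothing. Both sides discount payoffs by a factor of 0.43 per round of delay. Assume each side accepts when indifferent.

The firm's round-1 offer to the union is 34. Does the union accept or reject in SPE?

Work out the union's continuation value if the offer is rejected.
Round 3 (the firm proposes): rejection yields 0 for the union; the firm offers 0 and keeps 120.
Round 2 (the union proposes): the firm can get 120 next round, worth 0.43 × 120 = 51.6 now; the union offers that and keeps 68.4.
So by rejecting in round 1, the union gets 68.4 next round, worth 0.43 × 68.4 = 29.412 now.
Offer 34 ≥ 29.412, so the union accepts.

Accept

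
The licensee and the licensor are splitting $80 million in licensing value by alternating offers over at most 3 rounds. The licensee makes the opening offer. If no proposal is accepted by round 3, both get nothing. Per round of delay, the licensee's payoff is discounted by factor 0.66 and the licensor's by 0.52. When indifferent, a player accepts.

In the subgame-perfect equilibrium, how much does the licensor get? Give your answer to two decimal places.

By backward induction:
Round 3 (the licensee proposes): rejection yields 0 for the licensor; the licensee offers 0 and keeps 80.
Round 2 (the licensor proposes): the licensee can get 80 next round, worth 0.66 × 80 = 52.8 now, so the licensor offers 52.8, keeping 27.2.
Round 1 (the licensee proposes): the licensor can get 27.2 next round, worth 0.52 × 27.2 = 14.144 now. The licensee offers 14.144 and keeps 80 − 14.144 = 65.856.

14.14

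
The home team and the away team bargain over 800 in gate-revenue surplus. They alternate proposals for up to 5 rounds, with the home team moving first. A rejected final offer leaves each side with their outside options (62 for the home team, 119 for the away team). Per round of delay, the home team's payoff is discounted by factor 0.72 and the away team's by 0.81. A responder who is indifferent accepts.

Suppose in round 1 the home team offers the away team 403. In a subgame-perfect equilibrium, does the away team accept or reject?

Round 5 (the home team proposes): the away team gets 119 if talks fail, so the home team offers 119 and keeps 681.
Round 4 (the away team proposes): the home team can get 681 next round, worth 0.72 × 681 = 490.32 now. The away team offers 490.32 and keeps 800 − 490.32 = 309.68.
Round 3 (the home team proposes): the away team can get 309.68 next round, worth 0.81 × 309.68 = 250.8408 now. The home team offers 250.8408 and keeps 800 − 250.8408 = 549.1592.
Round 2 (the away team proposes): the home team can get 549.1592 next round, worth 0.72 × 549.1592 = 395.394624 now. The away team offers 395.394624 and keeps 800 − 395.394624 = 404.605376.
So by rejecting in round 1, the away team gets 404.605376 next round, worth 0.81 × 404.605376 = 327.73035456 now.
Offer 403 ≥ 327.73035456, so the away team accepts.

Accept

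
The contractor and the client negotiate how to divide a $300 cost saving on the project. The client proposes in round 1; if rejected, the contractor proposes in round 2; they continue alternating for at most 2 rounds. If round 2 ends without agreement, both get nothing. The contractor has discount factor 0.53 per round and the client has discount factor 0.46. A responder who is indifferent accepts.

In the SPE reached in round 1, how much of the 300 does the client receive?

141

Solve by backward induction from round 2.
Round 2 (the contractor proposes): rejection yields 0 for the client; the contractor offers 0 and keeps 300.
Round 1 (the client proposes): the contractor can get 300 next round, worth 0.53 × 300 = 159 now. The client offers 159 and keeps 300 − 159 = 141.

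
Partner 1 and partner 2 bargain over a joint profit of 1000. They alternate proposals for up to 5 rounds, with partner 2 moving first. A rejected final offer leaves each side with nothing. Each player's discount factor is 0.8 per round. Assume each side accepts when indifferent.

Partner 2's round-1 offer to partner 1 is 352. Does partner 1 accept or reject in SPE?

Accept

Round 5 (partner 2 proposes): rejection yields 0 for partner 1; partner 2 offers 0 and keeps 1000.
Round 4 (partner 1 proposes): partner 2 can get 1000 next round, worth 0.8 × 1000 = 800 now. Partner 1 offers 800 and keeps 1000 − 800 = 200.
Round 3 (partner 2 proposes): partner 1 can get 200 next round, worth 0.8 × 200 = 160 now. Partner 2 offers 160 and keeps 1000 − 160 = 840.
Round 2 (partner 1 proposes): partner 2 can get 840 next round, worth 0.8 × 840 = 672 now; partner 1 offers that and keeps 328.
So by rejecting in round 1, partner 1 gets 328 next round, worth 0.8 × 328 = 262.4 now.
Offer 352 ≥ 262.4, so partner 1 accepts.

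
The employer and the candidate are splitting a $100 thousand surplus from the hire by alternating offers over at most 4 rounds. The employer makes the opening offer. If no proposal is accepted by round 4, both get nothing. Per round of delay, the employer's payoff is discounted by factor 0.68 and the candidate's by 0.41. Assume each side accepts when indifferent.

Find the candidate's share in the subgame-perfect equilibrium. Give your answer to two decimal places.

By backward induction:
Round 4 (the candidate proposes): the employer will accept anything ≥ 0, so the candidate offers 0 and keeps 100.
Round 3 (the employer proposes): the candidate can get 100 next round, worth 0.41 × 100 = 41 now. The employer offers 41 and keeps 100 − 41 = 59.
Round 2 (the candidate proposes): the employer can get 59 next round, worth 0.68 × 59 = 40.12 now. The candidate offers 40.12 and keeps 100 − 40.12 = 59.88.
Round 1 (the employer proposes): the candidate can get 59.88 next round, worth 0.41 × 59.88 = 24.5508 now, so the employer offers 24.5508, keeping 75.4492.

24.55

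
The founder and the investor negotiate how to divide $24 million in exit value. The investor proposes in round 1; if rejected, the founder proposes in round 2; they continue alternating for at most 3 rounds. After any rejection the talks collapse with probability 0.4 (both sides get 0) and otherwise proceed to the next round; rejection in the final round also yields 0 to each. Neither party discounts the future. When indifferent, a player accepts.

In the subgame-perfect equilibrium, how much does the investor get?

18.24

Round 3 (the investor proposes): the founder will accept anything ≥ 0, so the investor offers 0 and keeps 24.
Round 2 (the founder proposes): rejecting gives the investor an expected 0.6 × 24 = 14.4; the founder offers that and keeps 9.6.
Round 1 (the investor proposes): rejecting gives the founder an expected 0.6 × 9.6 = 5.76, so the investor offers 5.76, keeping 18.24.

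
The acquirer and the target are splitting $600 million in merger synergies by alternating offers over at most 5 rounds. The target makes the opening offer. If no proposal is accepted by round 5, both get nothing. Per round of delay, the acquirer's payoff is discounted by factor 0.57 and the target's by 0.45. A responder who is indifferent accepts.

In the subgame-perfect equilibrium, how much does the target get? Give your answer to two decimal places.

363.65

Round 5 (the target proposes): rejection yields 0 for the acquirer; the target offers 0 and keeps 600.
Round 4 (the acquirer proposes): the target can get 600 next round, worth 0.45 × 600 = 270 now, so the acquirer offers 270, keeping 330.
Round 3 (the target proposes): the acquirer can get 330 next round, worth 0.57 × 330 = 188.1 now. The target offers 188.1 and keeps 600 − 188.1 = 411.9.
Round 2 (the acquirer proposes): the target can get 411.9 next round, worth 0.45 × 411.9 = 185.355 now; the acquirer offers that and keeps 414.645.
Round 1 (the target proposes): the acquirer can get 414.645 next round, worth 0.57 × 414.645 = 236.34765 now. The target offers 236.34765 and keeps 600 − 236.34765 = 363.65235.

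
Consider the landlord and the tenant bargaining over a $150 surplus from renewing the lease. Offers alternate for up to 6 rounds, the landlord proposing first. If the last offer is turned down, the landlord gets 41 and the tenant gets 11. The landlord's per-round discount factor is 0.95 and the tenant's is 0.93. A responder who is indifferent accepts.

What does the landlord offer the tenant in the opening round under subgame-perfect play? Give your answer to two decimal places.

Round 6 (the tenant proposes): the landlord gets 41 if talks fail, so the tenant offers 41 and keeps 109.
Round 5 (the landlord proposes): the tenant can get 109 next round, worth 0.93 × 109 = 101.37 now. The landlord offers 101.37 and keeps 150 − 101.37 = 48.63.
Round 4 (the tenant proposes): the landlord can get 48.63 next round, worth 0.95 × 48.63 = 46.1985 now; the tenant offers that and keeps 103.8015.
Round 3 (the landlord proposes): the tenant can get 103.8015 next round, worth 0.93 × 103.8015 = 96.535395 now, so the landlord offers 96.535395, keeping 53.464605.
Round 2 (the tenant proposes): the landlord can get 53.464605 next round, worth 0.95 × 53.464605 = 50.79137475 now; the tenant offers that and keeps 99.20862525.
Round 1 (the landlord proposes): the tenant can get 99.20862525 next round, worth 0.93 × 99.20862525 = 92.2640214825 now; the landlord offers that and keeps 57.7359785175.

92.26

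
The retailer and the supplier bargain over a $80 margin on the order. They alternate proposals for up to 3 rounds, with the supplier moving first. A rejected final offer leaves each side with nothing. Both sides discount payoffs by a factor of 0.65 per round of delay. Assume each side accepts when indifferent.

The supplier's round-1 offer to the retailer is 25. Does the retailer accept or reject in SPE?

Accept

Round 3 (the supplier proposes): the retailer will accept anything ≥ 0, so the supplier offers 0 and keeps 80.
Round 2 (the retailer proposes): the supplier can get 80 next round, worth 0.65 × 80 = 52 now, so the retailer offers 52, keeping 28.
So by rejecting in round 1, the retailer gets 28 next round, worth 0.65 × 28 = 18.2 now.
Offer 25 ≥ 18.2, so the retailer accepts.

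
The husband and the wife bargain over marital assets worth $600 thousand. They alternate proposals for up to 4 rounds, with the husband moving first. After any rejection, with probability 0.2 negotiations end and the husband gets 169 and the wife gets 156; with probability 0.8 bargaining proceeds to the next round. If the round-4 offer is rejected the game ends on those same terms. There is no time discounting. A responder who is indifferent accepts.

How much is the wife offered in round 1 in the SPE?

340.8

Round 4 (the wife proposes): the husband gets 169 if talks fail, so the wife offers 169 and keeps 431.
Round 3 (the husband proposes): rejecting gives the wife an expected 0.8 × 431 + 0.2 × 156 = 376, so the husband offers 376, keeping 224.
Round 2 (the wife proposes): rejecting gives the husband an expected 0.8 × 224 + 0.2 × 169 = 213; the wife offers that and keeps 387.
Round 1 (the husband proposes): rejecting gives the wife an expected 0.8 × 387 + 0.2 × 156 = 340.8; the husband offers that and keeps 259.2.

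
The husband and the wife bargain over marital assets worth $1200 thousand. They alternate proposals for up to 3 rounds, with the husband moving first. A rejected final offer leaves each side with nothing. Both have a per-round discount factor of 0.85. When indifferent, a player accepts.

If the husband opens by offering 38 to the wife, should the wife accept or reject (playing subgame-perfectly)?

Round 3 (the husband proposes): the wife will accept anything ≥ 0, so the husband offers 0 and keeps 1200.
Round 2 (the wife proposes): the husband can get 1200 next round, worth 0.85 × 1200 = 1020 now, so the wife offers 1020, keeping 180.
So by rejecting in round 1, the wife gets 180 next round, worth 0.85 × 180 = 153 now.
Offer 38 < 153, so the wife rejects.

Reject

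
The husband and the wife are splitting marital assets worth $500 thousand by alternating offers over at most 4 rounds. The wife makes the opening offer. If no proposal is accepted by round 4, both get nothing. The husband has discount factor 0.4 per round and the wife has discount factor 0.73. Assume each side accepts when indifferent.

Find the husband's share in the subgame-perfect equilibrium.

Round 4 (the husband proposes): rejection yields 0 for the wife; the husband offers 0 and keeps 500.
Round 3 (the wife proposes): the husband can get 500 next round, worth 0.4 × 500 = 200 now, so the wife offers 200, keeping 300.
Round 2 (the husband proposes): the wife can get 300 next round, worth 0.73 × 300 = 219 now, so the husband offers 219, keeping 281.
Round 1 (the wife proposes): the husband can get 281 next round, worth 0.4 × 281 = 112.4 now; the wife offers that and keeps 387.6.

112.4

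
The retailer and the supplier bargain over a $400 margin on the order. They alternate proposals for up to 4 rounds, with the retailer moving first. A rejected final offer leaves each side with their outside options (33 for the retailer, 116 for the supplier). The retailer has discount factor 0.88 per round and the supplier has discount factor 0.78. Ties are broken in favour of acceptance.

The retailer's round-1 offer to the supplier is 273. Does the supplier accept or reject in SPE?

Accept

Round 4 (the supplier proposes): the retailer gets 33 if talks fail, so the supplier offers 33 and keeps 367.
Round 3 (the retailer proposes): the supplier can get 367 next round, worth 0.78 × 367 = 286.26 now; the retailer offers that and keeps 113.74.
Round 2 (the supplier proposes): the retailer can get 113.74 next round, worth 0.88 × 113.74 = 100.0912 now; the supplier offers that and keeps 299.9088.
So by rejecting in round 1, the supplier gets 299.9088 next round, worth 0.78 × 299.9088 = 233.928864 now.
Offer 273 ≥ 233.928864, so the supplier accepts.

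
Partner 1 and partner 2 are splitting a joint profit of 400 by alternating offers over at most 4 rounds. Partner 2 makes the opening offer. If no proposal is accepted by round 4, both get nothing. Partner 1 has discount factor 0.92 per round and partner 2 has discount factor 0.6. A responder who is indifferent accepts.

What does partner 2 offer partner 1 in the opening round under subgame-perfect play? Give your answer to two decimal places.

Round 4 (partner 1 proposes): rejection yields 0 for partner 2; partner 1 offers 0 and keeps 400.
Round 3 (partner 2 proposes): partner 1 can get 400 next round, worth 0.92 × 400 = 368 now. Partner 2 offers 368 and keeps 400 − 368 = 32.
Round 2 (partner 1 proposes): partner 2 can get 32 next round, worth 0.6 × 32 = 19.2 now. Partner 1 offers 19.2 and keeps 400 − 19.2 = 380.8.
Round 1 (partner 2 proposes): partner 1 can get 380.8 next round, worth 0.92 × 380.8 = 350.336 now, so partner 2 offers 350.336, keeping 49.664.

350.34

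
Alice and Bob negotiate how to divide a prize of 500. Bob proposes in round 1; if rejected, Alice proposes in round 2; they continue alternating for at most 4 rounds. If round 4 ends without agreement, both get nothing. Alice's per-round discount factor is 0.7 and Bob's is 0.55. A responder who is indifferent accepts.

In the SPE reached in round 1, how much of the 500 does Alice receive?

292.25

Round 4 (Alice proposes): rejection yields 0 for Bob; Alice offers 0 and keeps 500.
Round 3 (Bob proposes): Alice can get 500 next round, worth 0.7 × 500 = 350 now. Bob offers 350 and keeps 500 − 350 = 150.
Round 2 (Alice proposes): Bob can get 150 next round, worth 0.55 × 150 = 82.5 now. Alice offers 82.5 and keeps 500 − 82.5 = 417.5.
Round 1 (Bob proposes): Alice can get 417.5 next round, worth 0.7 × 417.5 = 292.25 now. Bob offers 292.25 and keeps 500 − 292.25 = 207.75.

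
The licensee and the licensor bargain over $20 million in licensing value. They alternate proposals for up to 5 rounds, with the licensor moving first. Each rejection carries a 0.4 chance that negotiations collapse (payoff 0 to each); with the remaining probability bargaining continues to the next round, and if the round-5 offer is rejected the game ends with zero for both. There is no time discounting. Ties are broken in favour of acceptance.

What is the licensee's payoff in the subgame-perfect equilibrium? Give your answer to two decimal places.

Round 5 (the licensor proposes): rejection yields 0 for the licensee; the licensor offers 0 and keeps 20.
Round 4 (the licensee proposes): rejecting gives the licensor an expected 0.6 × 20 = 12. The licensee offers 12 and keeps 20 − 12 = 8.
Round 3 (the licensor proposes): rejecting gives the licensee an expected 0.6 × 8 = 4.8. The licensor offers 4.8 and keeps 20 − 4.8 = 15.2.
Round 2 (the licensee proposes): rejecting gives the licensor an expected 0.6 × 15.2 = 9.12. The licensee offers 9.12 and keeps 20 − 9.12 = 10.88.
Round 1 (the licensor proposes): rejecting gives the licensee an expected 0.6 × 10.88 = 6.528. The licensor offers 6.528 and keeps 20 − 6.528 = 13.472.

6.53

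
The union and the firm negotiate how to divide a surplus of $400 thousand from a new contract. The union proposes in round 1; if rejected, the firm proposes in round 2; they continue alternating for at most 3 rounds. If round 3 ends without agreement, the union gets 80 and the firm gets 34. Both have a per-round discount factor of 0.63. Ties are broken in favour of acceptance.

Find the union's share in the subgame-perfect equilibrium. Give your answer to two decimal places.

Round 3 (the union proposes): the firm gets 34 if talks fail, so the union offers 34 and keeps 366.
Round 2 (the firm proposes): the union can get 366 next round, worth 0.63 × 366 = 230.58 now. The firm offers 230.58 and keeps 400 − 230.58 = 169.42.
Round 1 (the union proposes): the firm can get 169.42 next round, worth 0.63 × 169.42 = 106.7346 now. The union offers 106.7346 and keeps 400 − 106.7346 = 293.2654.

293.27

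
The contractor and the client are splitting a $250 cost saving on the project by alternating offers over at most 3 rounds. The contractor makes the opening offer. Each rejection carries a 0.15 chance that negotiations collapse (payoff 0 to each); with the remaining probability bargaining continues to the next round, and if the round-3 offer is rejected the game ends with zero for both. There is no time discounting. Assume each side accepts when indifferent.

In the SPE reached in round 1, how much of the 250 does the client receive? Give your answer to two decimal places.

31.88

By backward induction:
Round 3 (the contractor proposes): rejection yields 0 for the client; the contractor offers 0 and keeps 250.
Round 2 (the client proposes): rejecting gives the contractor an expected 0.85 × 250 = 212.5, so the client offers 212.5, keeping 37.5.
Round 1 (the contractor proposes): rejecting gives the client an expected 0.85 × 37.5 = 31.875, so the contractor offers 31.875, keeping 218.125.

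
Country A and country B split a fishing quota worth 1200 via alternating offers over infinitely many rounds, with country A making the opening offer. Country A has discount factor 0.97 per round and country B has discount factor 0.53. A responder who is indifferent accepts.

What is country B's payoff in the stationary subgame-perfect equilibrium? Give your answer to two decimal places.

39.27

Let x be country A's share when country A proposes and y be country B's share when country B proposes.
Country B accepts iff offered ≥ 0.53·y, so x = 1200 − 0.53y. Symmetrically y = 1200 − 0.97x.
Substituting: x = 1200 − 0.53(1200 − 0.97x), giving x(1 − 0.97·0.53) = 1200(1 − 0.53).
So x = 1200 × 0.47 / 0.4859 ≈ 1160.7327, and country B receives 1200 − x ≈ 39.2673.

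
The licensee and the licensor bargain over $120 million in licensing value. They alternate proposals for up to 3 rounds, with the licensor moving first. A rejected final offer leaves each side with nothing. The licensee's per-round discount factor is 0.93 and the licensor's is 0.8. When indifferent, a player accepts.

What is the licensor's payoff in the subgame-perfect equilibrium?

97.68

Round 3 (the licensor proposes): the licensee will accept anything ≥ 0, so the licensor offers 0 and keeps 120.
Round 2 (the licensee proposes): the licensor can get 120 next round, worth 0.8 × 120 = 96 now, so the licensee offers 96, keeping 24.
Round 1 (the licensor proposes): the licensee can get 24 next round, worth 0.93 × 24 = 22.32 now. The licensor offers 22.32 and keeps 120 − 22.32 = 97.68.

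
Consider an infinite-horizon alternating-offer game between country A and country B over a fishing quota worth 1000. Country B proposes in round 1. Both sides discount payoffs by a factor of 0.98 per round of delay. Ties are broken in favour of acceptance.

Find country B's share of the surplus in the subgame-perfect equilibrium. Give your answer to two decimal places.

In a stationary SPE each proposer offers the other exactly their discounted continuation value.
If country B keeps x when proposing and country A keeps y when proposing, then x = 1000 − 0.98y and y = 1000 − 0.98x.
Solving: x = 1000(1 − 0.98) / (1 − 0.98·0.98) = 20 / 0.0396 ≈ 505.0505.
Country A gets 1000 − 505.0505 ≈ 494.9495.

505.05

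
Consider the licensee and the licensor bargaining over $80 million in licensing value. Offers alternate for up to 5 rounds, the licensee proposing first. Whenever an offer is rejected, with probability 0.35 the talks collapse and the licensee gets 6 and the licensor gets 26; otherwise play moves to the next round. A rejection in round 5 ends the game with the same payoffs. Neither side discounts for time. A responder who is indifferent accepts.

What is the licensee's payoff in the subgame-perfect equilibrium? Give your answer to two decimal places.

38.47

By backward induction:
Round 5 (the licensee proposes): the licensor gets 26 if talks fail, so the licensee offers 26 and keeps 54.
Round 4 (the licensor proposes): rejecting gives the licensee an expected 0.65 × 54 + 0.35 × 6 = 37.2. The licensor offers 37.2 and keeps 80 − 37.2 = 42.8.
Round 3 (the licensee proposes): rejecting gives the licensor an expected 0.65 × 42.8 + 0.35 × 26 = 36.92; the licensee offers that and keeps 43.08.
Round 2 (the licensor proposes): rejecting gives the licensee an expected 0.65 × 43.08 + 0.35 × 6 = 30.102. The licensor offers 30.102 and keeps 80 − 30.102 = 49.898.
Round 1 (the licensee proposes): rejecting gives the licensor an expected 0.65 × 49.898 + 0.35 × 26 = 41.5337; the licensee offers that and keeps 38.4663.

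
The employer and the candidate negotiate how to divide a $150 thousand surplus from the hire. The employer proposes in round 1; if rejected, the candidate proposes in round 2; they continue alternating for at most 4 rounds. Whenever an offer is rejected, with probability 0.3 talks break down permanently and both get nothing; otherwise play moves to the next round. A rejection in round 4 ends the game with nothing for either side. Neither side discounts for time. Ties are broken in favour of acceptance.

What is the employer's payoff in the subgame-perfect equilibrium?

67.05

By backward induction:
Round 4 (the candidate proposes): rejection yields 0 for the employer; the candidate offers 0 and keeps 150.
Round 3 (the employer proposes): rejecting gives the candidate an expected 0.7 × 150 = 105. The employer offers 105 and keeps 150 − 105 = 45.
Round 2 (the candidate proposes): rejecting gives the employer an expected 0.7 × 45 = 31.5. The candidate offers 31.5 and keeps 150 − 31.5 = 118.5.
Round 1 (the employer proposes): rejecting gives the candidate an expected 0.7 × 118.5 = 82.95. The employer offers 82.95 and keeps 150 − 82.95 = 67.05.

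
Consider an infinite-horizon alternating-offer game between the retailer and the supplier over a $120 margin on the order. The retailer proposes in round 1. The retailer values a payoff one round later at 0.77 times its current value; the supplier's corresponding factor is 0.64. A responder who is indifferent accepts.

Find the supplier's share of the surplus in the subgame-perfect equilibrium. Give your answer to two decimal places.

34.83

Let x be the retailer's share when the retailer proposes and y be the supplier's share when the supplier proposes.
The supplier accepts iff offered ≥ 0.64·y, so x = 120 − 0.64y. Symmetrically y = 120 − 0.77x.
Substituting: x = 120 − 0.64(120 − 0.77x), giving x(1 − 0.77·0.64) = 120(1 − 0.64).
So x = 120 × 0.36 / 0.5072 ≈ 85.1735, and the supplier receives 120 − x ≈ 34.8265.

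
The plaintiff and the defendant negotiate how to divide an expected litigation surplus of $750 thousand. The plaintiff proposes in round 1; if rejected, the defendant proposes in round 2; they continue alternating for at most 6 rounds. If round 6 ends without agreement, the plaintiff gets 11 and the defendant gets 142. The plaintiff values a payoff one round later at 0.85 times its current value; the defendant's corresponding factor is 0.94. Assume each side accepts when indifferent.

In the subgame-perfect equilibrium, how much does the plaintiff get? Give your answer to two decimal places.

Round 6 (the defendant proposes): the plaintiff gets 11 if talks fail, so the defendant offers 11 and keeps 739.
Round 5 (the plaintiff proposes): the defendant can get 739 next round, worth 0.94 × 739 = 694.66 now; the plaintiff offers that and keeps 55.34.
Round 4 (the defendant proposes): the plaintiff can get 55.34 next round, worth 0.85 × 55.34 = 47.039 now; the defendant offers that and keeps 702.961.
Round 3 (the plaintiff proposes): the defendant can get 702.961 next round, worth 0.94 × 702.961 = 660.78334 now; the plaintiff offers that and keeps 89.21666.
Round 2 (the defendant proposes): the plaintiff can get 89.21666 next round, worth 0.85 × 89.21666 = 75.834161 now. The defendant offers 75.834161 and keeps 750 − 75.834161 = 674.165839.
Round 1 (the plaintiff proposes): the defendant can get 674.165839 next round, worth 0.94 × 674.165839 = 633.71588866 now, so the plaintiff offers 633.71588866, keeping 116.28411134.

116.28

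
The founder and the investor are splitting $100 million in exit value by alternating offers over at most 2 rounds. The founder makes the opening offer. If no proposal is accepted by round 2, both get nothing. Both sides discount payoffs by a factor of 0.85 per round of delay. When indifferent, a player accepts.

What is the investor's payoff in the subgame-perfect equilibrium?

85

Round 2 (the investor proposes): rejection yields 0 for the founder; the investor offers 0 and keeps 100.
Round 1 (the founder proposes): the investor can get 100 next round, worth 0.85 × 100 = 85 now, so the founder offers 85, keeping 15.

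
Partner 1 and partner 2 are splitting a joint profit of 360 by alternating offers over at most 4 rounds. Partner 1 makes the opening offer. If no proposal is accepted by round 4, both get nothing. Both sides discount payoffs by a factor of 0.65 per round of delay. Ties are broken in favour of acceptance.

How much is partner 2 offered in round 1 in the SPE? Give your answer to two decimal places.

By backward induction:
Round 4 (partner 2 proposes): partner 1 will accept anything ≥ 0, so partner 2 offers 0 and keeps 360.
Round 3 (partner 1 proposes): partner 2 can get 360 next round, worth 0.65 × 360 = 234 now, so partner 1 offers 234, keeping 126.
Round 2 (partner 2 proposes): partner 1 can get 126 next round, worth 0.65 × 126 = 81.9 now; partner 2 offers that and keeps 278.1.
Round 1 (partner 1 proposes): partner 2 can get 278.1 next round, worth 0.65 × 278.1 = 180.765 now; partner 1 offers that and keeps 179.235.

180.77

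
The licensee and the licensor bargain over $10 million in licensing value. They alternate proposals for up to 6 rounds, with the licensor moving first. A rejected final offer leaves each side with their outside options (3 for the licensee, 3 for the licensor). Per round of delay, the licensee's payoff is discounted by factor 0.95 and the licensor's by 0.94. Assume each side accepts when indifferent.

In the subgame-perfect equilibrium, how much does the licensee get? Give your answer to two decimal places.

6.38

Round 6 (the licensee proposes): the licensor gets 3 if talks fail, so the licensee offers 3 and keeps 7.
Round 5 (the licensor proposes): the licensee can get 7 next round, worth 0.95 × 7 = 6.65 now; the licensor offers that and keeps 3.35.
Round 4 (the licensee proposes): the licensor can get 3.35 next round, worth 0.94 × 3.35 = 3.149 now, so the licensee offers 3.149, keeping 6.851.
Round 3 (the licensor proposes): the licensee can get 6.851 next round, worth 0.95 × 6.851 = 6.50845 now. The licensor offers 6.50845 and keeps 10 − 6.50845 = 3.49155.
Round 2 (the licensee proposes): the licensor can get 3.49155 next round, worth 0.94 × 3.49155 = 3.282057 now, so the licensee offers 3.282057, keeping 6.717943.
Round 1 (the licensor proposes): the licensee can get 6.717943 next round, worth 0.95 × 6.717943 = 6.38204585 now; the licensor offers that and keeps 3.61795415.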